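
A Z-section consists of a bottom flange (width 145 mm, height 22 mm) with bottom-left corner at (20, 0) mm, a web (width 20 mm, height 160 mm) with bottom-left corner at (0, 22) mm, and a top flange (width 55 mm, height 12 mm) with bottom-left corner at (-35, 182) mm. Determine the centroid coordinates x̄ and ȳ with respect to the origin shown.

x̄ = 45.69 mm, ȳ = 68.88 mm

bottom flange: A = 145 × 22 = 3190.00, centroid at (92.50, 11.00).
web: A = 20 × 160 = 3200.00, centroid at (10.00, 102.00).
top flange: A = 55 × 12 = 660.00, centroid at (-7.50, 188.00).
ΣA = 7050.00 mm², ΣAx̄ = 322125.00 mm³, ΣAȳ = 485570.00 mm³.
x̄ = 322125.00/7050.00 = 45.69 mm; ȳ = 485570.00/7050.00 = 68.88 mm.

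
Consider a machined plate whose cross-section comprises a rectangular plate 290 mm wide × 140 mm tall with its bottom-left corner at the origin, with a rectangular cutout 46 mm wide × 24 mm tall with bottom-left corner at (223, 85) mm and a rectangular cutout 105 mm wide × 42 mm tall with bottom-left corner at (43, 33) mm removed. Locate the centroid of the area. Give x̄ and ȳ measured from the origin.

plate: A = 290 × 140 = 40600.00, centroid at (145.00, 70.00).
hole 1: A = −(46 × 24) = -1104.00, centroid at (246.00, 97.00).
hole 2: A = −(105 × 42) = -4410.00, centroid at (95.50, 54.00).
ΣA = 35086.00 mm², ΣAx̄ = 5194261.00 mm³, ΣAȳ = 2496772.00 mm³.
x̄ = 5194261.00/35086.00 = 148.04 mm; ȳ = 2496772.00/35086.00 = 71.16 mm.

x̄ = 148.04 mm, ȳ = 71.16 mm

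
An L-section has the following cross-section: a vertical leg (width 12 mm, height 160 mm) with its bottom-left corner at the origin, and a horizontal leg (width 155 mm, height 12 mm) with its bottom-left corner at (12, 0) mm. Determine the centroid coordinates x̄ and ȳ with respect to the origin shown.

vertical leg: A = 12 × 160 = 1920.00, centroid at (6.00, 80.00).
horizontal leg: A = 155 × 12 = 1860.00, centroid at (89.50, 6.00).
ΣA = 3780.00 mm², ΣAx̄ = 177990.00 mm³, ΣAȳ = 164760.00 mm³.
x̄ = 177990.00/3780.00 = 47.09 mm; ȳ = 164760.00/3780.00 = 43.59 mm.

x̄ = 47.09 mm, ȳ = 43.59 mm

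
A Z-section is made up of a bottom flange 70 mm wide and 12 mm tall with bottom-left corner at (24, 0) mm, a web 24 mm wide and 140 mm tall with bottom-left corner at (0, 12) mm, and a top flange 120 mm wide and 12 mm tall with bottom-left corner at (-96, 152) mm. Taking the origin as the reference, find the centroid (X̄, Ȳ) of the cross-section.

Part | A | x̄ᵢ | ȳᵢ | A·x̄ᵢ | A·ȳᵢ
bottom flange | 840.00 | 59.00 | 6.00 | 49560.00 | 5040.00
web | 3360.00 | 12.00 | 82.00 | 40320.00 | 275520.00
top flange | 1440.00 | -36.00 | 158.00 | -51840.00 | 227520.00
Σ | 5640.00 |  |  | 38040.00 | 508080.00
X̄ = 38040.00 / 5640.00 = 6.74 mm
Ȳ = 508080.00 / 5640.00 = 90.09 mm

X̄ = 6.74 mm, Ȳ = 90.09 mm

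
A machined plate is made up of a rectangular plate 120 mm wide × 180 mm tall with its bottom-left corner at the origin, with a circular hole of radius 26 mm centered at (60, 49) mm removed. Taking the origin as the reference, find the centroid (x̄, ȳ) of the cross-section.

plate: A = 120 × 180 = 21600.00, centroid at (60.00, 90.00).
hole: A = −π·26² = -2123.72, centroid at (60.00, 49.00).
ΣA = 19476.28 mm²
ΣAx̄ = (21600.00)(60.00) + (-2123.72)(60.00) = 1168577.00 mm³
ΣAȳ = (21600.00)(90.00) + (-2123.72)(49.00) = 1839937.88 mm³
x̄ = 1168577.00 / 19476.28 = 60.00 mm
ȳ = 1839937.88 / 19476.28 = 94.47 mm

x̄ = 60.00 mm, ȳ = 94.47 mm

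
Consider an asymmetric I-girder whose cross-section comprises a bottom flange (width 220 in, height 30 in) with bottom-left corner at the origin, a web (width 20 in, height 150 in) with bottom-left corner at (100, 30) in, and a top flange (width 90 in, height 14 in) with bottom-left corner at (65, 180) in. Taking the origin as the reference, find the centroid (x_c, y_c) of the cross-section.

x_c = 110.00 in, y_c = 59.82 in

bottom flange: A = 220 × 30 = 6600.00, centroid at (110.00, 15.00).
web: A = 20 × 150 = 3000.00, centroid at (110.00, 105.00).
top flange: A = 90 × 14 = 1260.00, centroid at (110.00, 187.00).
ΣA = 10860.00 in²
ΣAx_c = (6600.00)(110.00) + (3000.00)(110.00) + (1260.00)(110.00) = 1194600.00 in³
ΣAy_c = (6600.00)(15.00) + (3000.00)(105.00) + (1260.00)(187.00) = 649620.00 in³
x_c = 1194600.00 / 10860.00 = 110.00 in
y_c = 649620.00 / 10860.00 = 59.82 in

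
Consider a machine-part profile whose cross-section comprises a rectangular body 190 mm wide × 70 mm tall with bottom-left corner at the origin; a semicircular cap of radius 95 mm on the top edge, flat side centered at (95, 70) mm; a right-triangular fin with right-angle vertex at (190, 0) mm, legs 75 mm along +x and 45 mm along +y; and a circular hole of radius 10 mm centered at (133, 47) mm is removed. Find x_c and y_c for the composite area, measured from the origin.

Part | A | x̄ᵢ | ȳᵢ | A·x̄ᵢ | A·ȳᵢ
rectangular body | 13300.00 | 95.00 | 35.00 | 1263500.00 | 465500.00
semicircular top | 14176.44 | 95.00 | 110.32 | 1346761.50 | 1563933.91
triangular fin | 1687.50 | 215.00 | 15.00 | 362812.50 | 25312.50
hole | -314.16 | 133.00 | 47.00 | -41783.18 | -14765.49
Σ | 28849.78 |  |  | 2931290.82 | 2039980.93
x_c = 2931290.82 / 28849.78 = 101.61 mm
y_c = 2039980.93 / 28849.78 = 70.71 mm

x_c = 101.61 mm, y_c = 70.71 mm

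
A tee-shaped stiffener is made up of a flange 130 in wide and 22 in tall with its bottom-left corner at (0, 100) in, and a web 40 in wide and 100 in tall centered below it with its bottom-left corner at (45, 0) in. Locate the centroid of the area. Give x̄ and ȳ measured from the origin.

Part | A | x̄ᵢ | ȳᵢ | A·x̄ᵢ | A·ȳᵢ
web | 4000.00 | 65.00 | 50.00 | 260000.00 | 200000.00
flange | 2860.00 | 65.00 | 111.00 | 185900.00 | 317460.00
Σ | 6860.00 |  |  | 445900.00 | 517460.00
x̄ = 445900.00 / 6860.00 = 65.00 in
ȳ = 517460.00 / 6860.00 = 75.43 in

x̄ = 65.00 in, ȳ = 75.43 in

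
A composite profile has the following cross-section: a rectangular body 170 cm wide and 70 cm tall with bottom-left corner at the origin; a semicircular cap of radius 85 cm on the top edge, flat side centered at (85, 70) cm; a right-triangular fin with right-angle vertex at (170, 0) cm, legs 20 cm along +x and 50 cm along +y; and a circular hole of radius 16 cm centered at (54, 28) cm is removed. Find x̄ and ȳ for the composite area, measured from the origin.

x̄ = 88.08 cm, ȳ = 70.00 cm

Part | A | x̄ᵢ | ȳᵢ | A·x̄ᵢ | A·ȳᵢ
rectangular body | 11900.00 | 85.00 | 35.00 | 1011500.00 | 416500.00
semicircular top | 11349.00 | 85.00 | 106.08 | 964665.29 | 1203846.91
triangular fin | 500.00 | 176.67 | 16.67 | 88333.33 | 8333.33
hole | -804.25 | 54.00 | 28.00 | -43429.38 | -22518.94
Σ | 22944.76 |  |  | 2021069.25 | 1606161.31
x̄ = 2021069.25 / 22944.76 = 88.08 cm
ȳ = 1606161.31 / 22944.76 = 70.00 cm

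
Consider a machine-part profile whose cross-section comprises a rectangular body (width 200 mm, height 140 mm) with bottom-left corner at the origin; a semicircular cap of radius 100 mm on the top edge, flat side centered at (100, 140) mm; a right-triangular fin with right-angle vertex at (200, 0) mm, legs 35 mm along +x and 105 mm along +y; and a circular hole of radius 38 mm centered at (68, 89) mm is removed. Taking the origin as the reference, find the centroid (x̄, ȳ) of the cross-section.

x̄ = 108.54 mm, ȳ = 109.40 mm

Part | A | x̄ᵢ | ȳᵢ | A·x̄ᵢ | A·ȳᵢ
rectangular body | 28000.00 | 100.00 | 70.00 | 2800000.00 | 1960000.00
semicircular top | 15707.96 | 100.00 | 182.44 | 1570796.33 | 2865781.52
triangular fin | 1837.50 | 211.67 | 35.00 | 388937.50 | 64312.50
hole | -4536.46 | 68.00 | 89.00 | -308479.27 | -403744.92
Σ | 41009.00 |  |  | 4451254.56 | 4486349.10
x̄ = 4451254.56 / 41009.00 = 108.54 mm
ȳ = 4486349.10 / 41009.00 = 109.40 mm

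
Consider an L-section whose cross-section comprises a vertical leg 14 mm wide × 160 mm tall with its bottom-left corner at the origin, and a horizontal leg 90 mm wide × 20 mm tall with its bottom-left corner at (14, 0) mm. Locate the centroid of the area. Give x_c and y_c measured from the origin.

vertical leg: A = 14 × 160 = 2240.00, centroid at (7.00, 80.00).
horizontal leg: A = 90 × 20 = 1800.00, centroid at (59.00, 10.00).
ΣA = 4040.00 mm²
ΣAx_c = (2240.00)(7.00) + (1800.00)(59.00) = 121880.00 mm³
ΣAy_c = (2240.00)(80.00) + (1800.00)(10.00) = 197200.00 mm³
x_c = 121880.00 / 4040.00 = 30.17 mm
y_c = 197200.00 / 4040.00 = 48.81 mm

x_c = 30.17 mm, y_c = 48.81 mm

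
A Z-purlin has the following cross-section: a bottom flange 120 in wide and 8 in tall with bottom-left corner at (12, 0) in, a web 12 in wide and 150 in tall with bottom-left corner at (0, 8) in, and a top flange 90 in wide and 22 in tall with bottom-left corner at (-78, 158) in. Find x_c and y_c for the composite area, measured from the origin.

bottom flange: A = 120 × 8 = 960.00, centroid at (72.00, 4.00).
web: A = 12 × 150 = 1800.00, centroid at (6.00, 83.00).
top flange: A = 90 × 22 = 1980.00, centroid at (-33.00, 169.00).
ΣA = 4740.00 in²
ΣAx_c = (960.00)(72.00) + (1800.00)(6.00) + (1980.00)(-33.00) = 14580.00 in³
ΣAy_c = (960.00)(4.00) + (1800.00)(83.00) + (1980.00)(169.00) = 487860.00 in³
x_c = 14580.00 / 4740.00 = 3.08 in
y_c = 487860.00 / 4740.00 = 102.92 in

x_c = 3.08 in, y_c = 102.92 in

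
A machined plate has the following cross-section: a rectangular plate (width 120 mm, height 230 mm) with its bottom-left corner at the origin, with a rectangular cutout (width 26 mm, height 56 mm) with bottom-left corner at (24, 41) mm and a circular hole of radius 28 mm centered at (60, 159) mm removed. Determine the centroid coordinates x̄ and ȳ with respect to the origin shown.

plate: A = 120 × 230 = 27600.00, centroid at (60.00, 115.00).
hole 1: A = −(26 × 56) = -1456.00, centroid at (37.00, 69.00).
hole 2: A = −π·28² = -2463.01, centroid at (60.00, 159.00).
ΣA = 23680.99 mm², ΣAx̄ = 1454347.48 mm³, ΣAȳ = 2681917.63 mm³.
x̄ = 1454347.48/23680.99 = 61.41 mm; ȳ = 2681917.63/23680.99 = 113.25 mm.

x̄ = 61.41 mm, ȳ = 113.25 mm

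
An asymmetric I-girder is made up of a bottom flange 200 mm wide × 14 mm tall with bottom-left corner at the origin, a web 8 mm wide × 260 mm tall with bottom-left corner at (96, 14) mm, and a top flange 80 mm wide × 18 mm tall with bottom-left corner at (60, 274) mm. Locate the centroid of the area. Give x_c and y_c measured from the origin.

bottom flange: A = 200 × 14 = 2800.00, centroid at (100.00, 7.00).
web: A = 8 × 260 = 2080.00, centroid at (100.00, 144.00).
top flange: A = 80 × 18 = 1440.00, centroid at (100.00, 283.00).
ΣA = 6320.00 mm², ΣAx_c = 632000.00 mm³, ΣAy_c = 726640.00 mm³.
x_c = 632000.00/6320.00 = 100.00 mm; y_c = 726640.00/6320.00 = 114.97 mm.

x_c = 100.00 mm, y_c = 114.97 mm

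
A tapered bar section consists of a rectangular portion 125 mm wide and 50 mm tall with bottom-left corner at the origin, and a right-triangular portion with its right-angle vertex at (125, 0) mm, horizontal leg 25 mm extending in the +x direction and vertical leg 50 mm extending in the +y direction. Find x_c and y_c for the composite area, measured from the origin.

x_c = 68.94 mm, y_c = 24.24 mm

Part | A | x̄ᵢ | ȳᵢ | A·x̄ᵢ | A·ȳᵢ
rectangular portion | 6250.00 | 62.50 | 25.00 | 390625.00 | 156250.00
triangular portion | 625.00 | 133.33 | 16.67 | 83333.33 | 10416.67
Σ | 6875.00 |  |  | 473958.33 | 166666.67
x_c = 473958.33 / 6875.00 = 68.94 mm
y_c = 166666.67 / 6875.00 = 24.24 mm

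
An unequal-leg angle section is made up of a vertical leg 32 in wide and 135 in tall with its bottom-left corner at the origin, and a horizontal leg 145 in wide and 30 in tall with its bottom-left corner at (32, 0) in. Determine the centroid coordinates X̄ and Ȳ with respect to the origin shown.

Part | A | x̄ᵢ | ȳᵢ | A·x̄ᵢ | A·ȳᵢ
vertical leg | 4320.00 | 16.00 | 67.50 | 69120.00 | 291600.00
horizontal leg | 4350.00 | 104.50 | 15.00 | 454575.00 | 65250.00
Σ | 8670.00 |  |  | 523695.00 | 356850.00
X̄ = 523695.00 / 8670.00 = 60.40 in
Ȳ = 356850.00 / 8670.00 = 41.16 in

X̄ = 60.40 in, Ȳ = 41.16 in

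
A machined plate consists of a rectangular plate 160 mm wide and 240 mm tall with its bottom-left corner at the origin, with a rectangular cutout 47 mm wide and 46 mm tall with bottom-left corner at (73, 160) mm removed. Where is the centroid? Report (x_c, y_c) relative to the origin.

plate: A = 160 × 240 = 38400.00, centroid at (80.00, 120.00).
hole: A = −(47 × 46) = -2162.00, centroid at (96.50, 183.00).
ΣA = 36238.00 mm², ΣAx_c = 2863367.00 mm³, ΣAy_c = 4212354.00 mm³.
x_c = 2863367.00/36238.00 = 79.02 mm; y_c = 4212354.00/36238.00 = 116.24 mm.

x_c = 79.02 mm, y_c = 116.24 mm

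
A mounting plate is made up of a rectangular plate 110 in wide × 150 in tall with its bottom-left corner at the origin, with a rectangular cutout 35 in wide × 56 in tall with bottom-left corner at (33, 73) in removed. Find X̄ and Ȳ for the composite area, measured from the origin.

X̄ = 55.61 in, Ȳ = 71.50 in

Part | A | x̄ᵢ | ȳᵢ | A·x̄ᵢ | A·ȳᵢ
plate | 16500.00 | 55.00 | 75.00 | 907500.00 | 1237500.00
hole | -1960.00 | 50.50 | 101.00 | -98980.00 | -197960.00
Σ | 14540.00 |  |  | 808520.00 | 1039540.00
X̄ = 808520.00 / 14540.00 = 55.61 in
Ȳ = 1039540.00 / 14540.00 = 71.50 in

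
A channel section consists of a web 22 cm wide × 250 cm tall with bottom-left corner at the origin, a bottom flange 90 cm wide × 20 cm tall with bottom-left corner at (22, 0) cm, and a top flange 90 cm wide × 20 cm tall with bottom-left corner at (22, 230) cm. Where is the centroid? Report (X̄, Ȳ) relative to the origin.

X̄ = 33.15 cm, Ȳ = 125.00 cm

Part | A | x̄ᵢ | ȳᵢ | A·x̄ᵢ | A·ȳᵢ
web | 5500.00 | 11.00 | 125.00 | 60500.00 | 687500.00
bottom flange | 1800.00 | 67.00 | 10.00 | 120600.00 | 18000.00
top flange | 1800.00 | 67.00 | 240.00 | 120600.00 | 432000.00
Σ | 9100.00 |  |  | 301700.00 | 1137500.00
X̄ = 301700.00 / 9100.00 = 33.15 cm
Ȳ = 1137500.00 / 9100.00 = 125.00 cm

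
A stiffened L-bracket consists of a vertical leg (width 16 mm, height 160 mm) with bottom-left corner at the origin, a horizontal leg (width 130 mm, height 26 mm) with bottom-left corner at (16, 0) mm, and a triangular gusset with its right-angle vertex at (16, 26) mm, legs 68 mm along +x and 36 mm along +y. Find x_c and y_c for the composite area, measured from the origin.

Part | A | x̄ᵢ | ȳᵢ | A·x̄ᵢ | A·ȳᵢ
vertical leg | 2560.00 | 8.00 | 80.00 | 20480.00 | 204800.00
horizontal leg | 3380.00 | 81.00 | 13.00 | 273780.00 | 43940.00
gusset | 1224.00 | 38.67 | 38.00 | 47328.00 | 46512.00
Σ | 7164.00 |  |  | 341588.00 | 295252.00
x_c = 341588.00 / 7164.00 = 47.68 mm
y_c = 295252.00 / 7164.00 = 41.21 mm

x_c = 47.68 mm, y_c = 41.21 mm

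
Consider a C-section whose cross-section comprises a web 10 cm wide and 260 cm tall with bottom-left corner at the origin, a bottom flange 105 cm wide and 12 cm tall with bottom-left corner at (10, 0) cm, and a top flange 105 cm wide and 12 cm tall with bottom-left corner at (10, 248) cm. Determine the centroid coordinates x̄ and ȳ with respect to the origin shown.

web: A = 10 × 260 = 2600.00, centroid at (5.00, 130.00).
bottom flange: A = 105 × 12 = 1260.00, centroid at (62.50, 6.00).
top flange: A = 105 × 12 = 1260.00, centroid at (62.50, 254.00).
ΣA = 5120.00 cm², ΣAx̄ = 170500.00 cm³, ΣAȳ = 665600.00 cm³.
x̄ = 170500.00/5120.00 = 33.30 cm; ȳ = 665600.00/5120.00 = 130.00 cm.

x̄ = 33.30 cm, ȳ = 130.00 cm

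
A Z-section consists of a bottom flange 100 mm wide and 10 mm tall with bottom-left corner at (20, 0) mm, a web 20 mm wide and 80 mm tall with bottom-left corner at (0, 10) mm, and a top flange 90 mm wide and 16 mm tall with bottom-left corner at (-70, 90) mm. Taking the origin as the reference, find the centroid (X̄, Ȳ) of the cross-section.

X̄ = 12.38 mm, Ȳ = 55.97 mm

bottom flange: A = 100 × 10 = 1000.00, centroid at (70.00, 5.00).
web: A = 20 × 80 = 1600.00, centroid at (10.00, 50.00).
top flange: A = 90 × 16 = 1440.00, centroid at (-25.00, 98.00).
ΣA = 4040.00 mm², ΣAX̄ = 50000.00 mm³, ΣAȲ = 226120.00 mm³.
X̄ = 50000.00/4040.00 = 12.38 mm; Ȳ = 226120.00/4040.00 = 55.97 mm.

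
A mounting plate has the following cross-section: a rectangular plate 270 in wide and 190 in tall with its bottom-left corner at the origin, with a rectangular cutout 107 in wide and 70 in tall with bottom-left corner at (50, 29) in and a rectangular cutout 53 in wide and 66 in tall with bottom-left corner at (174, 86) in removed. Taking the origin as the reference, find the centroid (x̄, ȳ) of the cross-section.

x̄ = 135.17 in, ȳ = 98.68 in

plate: A = 270 × 190 = 51300.00, centroid at (135.00, 95.00).
hole 1: A = −(107 × 70) = -7490.00, centroid at (103.50, 64.00).
hole 2: A = −(53 × 66) = -3498.00, centroid at (200.50, 119.00).
ΣA = 40312.00 in²
ΣAx̄ = (51300.00)(135.00) + (-7490.00)(103.50) + (-3498.00)(200.50) = 5448936.00 in³
ΣAȳ = (51300.00)(95.00) + (-7490.00)(64.00) + (-3498.00)(119.00) = 3977878.00 in³
x̄ = 5448936.00 / 40312.00 = 135.17 in
ȳ = 3977878.00 / 40312.00 = 98.68 in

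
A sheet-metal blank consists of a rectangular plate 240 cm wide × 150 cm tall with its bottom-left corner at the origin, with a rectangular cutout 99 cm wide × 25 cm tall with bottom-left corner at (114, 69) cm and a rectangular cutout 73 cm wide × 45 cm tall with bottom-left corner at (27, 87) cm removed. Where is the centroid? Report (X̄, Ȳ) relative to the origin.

X̄ = 122.58 cm, Ȳ = 70.72 cm

plate: A = 240 × 150 = 36000.00, centroid at (120.00, 75.00).
hole 1: A = −(99 × 25) = -2475.00, centroid at (163.50, 81.50).
hole 2: A = −(73 × 45) = -3285.00, centroid at (63.50, 109.50).
ΣA = 30240.00 cm², ΣAX̄ = 3706740.00 cm³, ΣAȲ = 2138580.00 cm³.
X̄ = 3706740.00/30240.00 = 122.58 cm; Ȳ = 2138580.00/30240.00 = 70.72 cm.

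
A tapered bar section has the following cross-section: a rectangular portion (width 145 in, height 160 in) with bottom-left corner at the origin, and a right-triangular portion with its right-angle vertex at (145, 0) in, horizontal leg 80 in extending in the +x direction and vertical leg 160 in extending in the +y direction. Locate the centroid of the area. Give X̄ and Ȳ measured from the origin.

Part | A | x̄ᵢ | ȳᵢ | A·x̄ᵢ | A·ȳᵢ
rectangular portion | 23200.00 | 72.50 | 80.00 | 1682000.00 | 1856000.00
triangular portion | 6400.00 | 171.67 | 53.33 | 1098666.67 | 341333.33
Σ | 29600.00 |  |  | 2780666.67 | 2197333.33
X̄ = 2780666.67 / 29600.00 = 93.94 in
Ȳ = 2197333.33 / 29600.00 = 74.23 in

X̄ = 93.94 in, Ȳ = 74.23 in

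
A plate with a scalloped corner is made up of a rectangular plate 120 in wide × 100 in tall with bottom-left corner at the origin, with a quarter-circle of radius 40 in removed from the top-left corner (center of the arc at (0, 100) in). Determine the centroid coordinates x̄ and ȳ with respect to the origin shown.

x̄ = 65.03 in, ȳ = 46.14 in

plate: A = 120 × 100 = 12000.00, centroid at (60.00, 50.00).
removed quarter-circle: A = −¼π·40² = -1256.64, centroid at (16.98, 83.02).
ΣA = 10743.36 in²
ΣAx̄ = (12000.00)(60.00) + (-1256.64)(16.98) = 698666.67 in³
ΣAȳ = (12000.00)(50.00) + (-1256.64)(83.02) = 495669.63 in³
x̄ = 698666.67 / 10743.36 = 65.03 in
ȳ = 495669.63 / 10743.36 = 46.14 in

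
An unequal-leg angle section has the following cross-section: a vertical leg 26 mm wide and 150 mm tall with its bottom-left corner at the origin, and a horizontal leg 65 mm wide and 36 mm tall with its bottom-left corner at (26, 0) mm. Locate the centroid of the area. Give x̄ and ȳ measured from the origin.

x̄ = 30.06 mm, ȳ = 53.62 mm

vertical leg: A = 26 × 150 = 3900.00, centroid at (13.00, 75.00).
horizontal leg: A = 65 × 36 = 2340.00, centroid at (58.50, 18.00).
ΣA = 6240.00 mm², ΣAx̄ = 187590.00 mm³, ΣAȳ = 334620.00 mm³.
x̄ = 187590.00/6240.00 = 30.06 mm; ȳ = 334620.00/6240.00 = 53.62 mm.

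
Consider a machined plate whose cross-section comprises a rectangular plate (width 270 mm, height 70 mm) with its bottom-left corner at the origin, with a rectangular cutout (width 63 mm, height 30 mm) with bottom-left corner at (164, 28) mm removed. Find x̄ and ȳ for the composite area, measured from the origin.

x̄ = 128.28 mm, ȳ = 34.11 mm

plate: A = 270 × 70 = 18900.00, centroid at (135.00, 35.00).
hole: A = −(63 × 30) = -1890.00, centroid at (195.50, 43.00).
ΣA = 17010.00 mm²
ΣAx̄ = (18900.00)(135.00) + (-1890.00)(195.50) = 2182005.00 mm³
ΣAȳ = (18900.00)(35.00) + (-1890.00)(43.00) = 580230.00 mm³
x̄ = 2182005.00 / 17010.00 = 128.28 mm
ȳ = 580230.00 / 17010.00 = 34.11 mm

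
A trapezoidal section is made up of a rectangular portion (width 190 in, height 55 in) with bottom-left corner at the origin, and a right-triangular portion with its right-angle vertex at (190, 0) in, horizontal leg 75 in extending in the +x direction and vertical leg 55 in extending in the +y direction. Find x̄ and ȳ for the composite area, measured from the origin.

x̄ = 114.78 in, ȳ = 25.99 in

rectangular portion: A = 190 × 55 = 10450.00, centroid at (95.00, 27.50).
triangular portion: A = ½·75·55 = 2062.50, centroid at (215.00, 18.33).
ΣA = 12512.50 in², ΣAx̄ = 1436187.50 in³, ΣAȳ = 325187.50 in³.
x̄ = 1436187.50/12512.50 = 114.78 in; ȳ = 325187.50/12512.50 = 25.99 in.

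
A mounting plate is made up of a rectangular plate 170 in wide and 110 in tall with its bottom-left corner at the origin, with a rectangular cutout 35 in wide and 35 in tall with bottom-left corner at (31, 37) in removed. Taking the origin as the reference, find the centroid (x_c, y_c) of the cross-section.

Part | A | x̄ᵢ | ȳᵢ | A·x̄ᵢ | A·ȳᵢ
plate | 18700.00 | 85.00 | 55.00 | 1589500.00 | 1028500.00
hole | -1225.00 | 48.50 | 54.50 | -59412.50 | -66762.50
Σ | 17475.00 |  |  | 1530087.50 | 961737.50
x_c = 1530087.50 / 17475.00 = 87.56 in
y_c = 961737.50 / 17475.00 = 55.04 in

x_c = 87.56 in, y_c = 55.04 in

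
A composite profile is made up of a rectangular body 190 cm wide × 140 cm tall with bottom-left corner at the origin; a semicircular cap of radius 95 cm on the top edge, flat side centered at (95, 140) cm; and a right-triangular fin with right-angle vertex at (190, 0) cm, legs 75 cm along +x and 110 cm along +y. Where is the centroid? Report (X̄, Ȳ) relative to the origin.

rectangular body: A = 190 × 140 = 26600.00, centroid at (95.00, 70.00).
semicircular top: A = ½π·95² = 14176.44, centroid at (95.00, 180.32).
triangular fin: A = ½·75·110 = 4125.00, centroid at (215.00, 36.67).
ΣA = 44901.44 cm²
ΣAX̄ = (26600.00)(95.00) + (14176.44)(95.00) + (4125.00)(215.00) = 4760636.50 cm³
ΣAȲ = (26600.00)(70.00) + (14176.44)(180.32) + (4125.00)(36.67) = 4569534.49 cm³
X̄ = 4760636.50 / 44901.44 = 106.02 cm
Ȳ = 4569534.49 / 44901.44 = 101.77 cm

X̄ = 106.02 cm, Ȳ = 101.77 cm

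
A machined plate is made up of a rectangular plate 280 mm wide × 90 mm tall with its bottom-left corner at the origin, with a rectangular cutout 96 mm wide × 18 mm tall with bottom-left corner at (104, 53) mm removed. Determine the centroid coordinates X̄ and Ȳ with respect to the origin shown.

X̄ = 139.12 mm, Ȳ = 43.75 mm

Part | A | x̄ᵢ | ȳᵢ | A·x̄ᵢ | A·ȳᵢ
plate | 25200.00 | 140.00 | 45.00 | 3528000.00 | 1134000.00
hole | -1728.00 | 152.00 | 62.00 | -262656.00 | -107136.00
Σ | 23472.00 |  |  | 3265344.00 | 1026864.00
X̄ = 3265344.00 / 23472.00 = 139.12 mm
Ȳ = 1026864.00 / 23472.00 = 43.75 mm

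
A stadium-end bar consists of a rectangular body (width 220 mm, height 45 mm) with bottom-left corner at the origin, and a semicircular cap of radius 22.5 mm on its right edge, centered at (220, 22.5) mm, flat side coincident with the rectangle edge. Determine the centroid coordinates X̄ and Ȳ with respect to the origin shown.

X̄ = 118.89 mm, Ȳ = 22.50 mm

rectangular body: A = 220 × 45 = 9900.00, centroid at (110.00, 22.50).
semicircular end: A = ½π·22.5² = 795.22, centroid at (229.55, 22.50).
ΣA = 10695.22 mm², ΣAX̄ = 1271541.19 mm³, ΣAȲ = 240642.35 mm³.
X̄ = 1271541.19/10695.22 = 118.89 mm; Ȳ = 240642.35/10695.22 = 22.50 mm.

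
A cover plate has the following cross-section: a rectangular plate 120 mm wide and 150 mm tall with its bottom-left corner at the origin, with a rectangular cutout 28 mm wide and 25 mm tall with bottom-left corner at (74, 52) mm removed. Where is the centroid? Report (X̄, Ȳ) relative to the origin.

X̄ = 58.87 mm, Ȳ = 75.42 mm

plate: A = 120 × 150 = 18000.00, centroid at (60.00, 75.00).
hole: A = −(28 × 25) = -700.00, centroid at (88.00, 64.50).
ΣA = 17300.00 mm²
ΣAX̄ = (18000.00)(60.00) + (-700.00)(88.00) = 1018400.00 mm³
ΣAȲ = (18000.00)(75.00) + (-700.00)(64.50) = 1304850.00 mm³
X̄ = 1018400.00 / 17300.00 = 58.87 mm
Ȳ = 1304850.00 / 17300.00 = 75.42 mm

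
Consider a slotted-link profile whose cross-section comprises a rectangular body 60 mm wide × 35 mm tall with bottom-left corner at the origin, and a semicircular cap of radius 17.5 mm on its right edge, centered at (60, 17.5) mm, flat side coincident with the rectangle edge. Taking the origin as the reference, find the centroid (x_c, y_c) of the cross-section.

x_c = 36.98 mm, y_c = 17.50 mm

Part | A | x̄ᵢ | ȳᵢ | A·x̄ᵢ | A·ȳᵢ
rectangular body | 2100.00 | 30.00 | 17.50 | 63000.00 | 36750.00
semicircular end | 481.06 | 67.43 | 17.50 | 32436.30 | 8418.49
Σ | 2581.06 |  |  | 95436.30 | 45168.49
x_c = 95436.30 / 2581.06 = 36.98 mm
y_c = 45168.49 / 2581.06 = 17.50 mm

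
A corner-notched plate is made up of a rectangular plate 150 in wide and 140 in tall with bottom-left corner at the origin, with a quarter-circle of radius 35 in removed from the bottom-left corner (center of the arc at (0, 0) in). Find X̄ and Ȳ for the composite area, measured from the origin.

Part | A | x̄ᵢ | ȳᵢ | A·x̄ᵢ | A·ȳᵢ
plate | 21000.00 | 75.00 | 70.00 | 1575000.00 | 1470000.00
removed quarter-circle | -962.11 | 14.85 | 14.85 | -14291.67 | -14291.67
Σ | 20037.89 |  |  | 1560708.33 | 1455708.33
X̄ = 1560708.33 / 20037.89 = 77.89 in
Ȳ = 1455708.33 / 20037.89 = 72.65 in

X̄ = 77.89 in, Ȳ = 72.65 in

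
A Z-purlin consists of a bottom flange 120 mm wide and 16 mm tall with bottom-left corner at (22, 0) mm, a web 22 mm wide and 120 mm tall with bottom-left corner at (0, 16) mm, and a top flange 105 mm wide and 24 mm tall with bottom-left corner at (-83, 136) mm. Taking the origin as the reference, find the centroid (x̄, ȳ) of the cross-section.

x̄ = 15.48 mm, ȳ = 83.19 mm

bottom flange: A = 120 × 16 = 1920.00, centroid at (82.00, 8.00).
web: A = 22 × 120 = 2640.00, centroid at (11.00, 76.00).
top flange: A = 105 × 24 = 2520.00, centroid at (-30.50, 148.00).
ΣA = 7080.00 mm², ΣAx̄ = 109620.00 mm³, ΣAȳ = 588960.00 mm³.
x̄ = 109620.00/7080.00 = 15.48 mm; ȳ = 588960.00/7080.00 = 83.19 mm.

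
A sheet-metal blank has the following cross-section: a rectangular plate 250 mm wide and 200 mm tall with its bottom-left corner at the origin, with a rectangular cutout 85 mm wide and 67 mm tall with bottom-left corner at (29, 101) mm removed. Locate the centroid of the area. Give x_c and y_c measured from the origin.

Part | A | x̄ᵢ | ȳᵢ | A·x̄ᵢ | A·ȳᵢ
plate | 50000.00 | 125.00 | 100.00 | 6250000.00 | 5000000.00
hole | -5695.00 | 71.50 | 134.50 | -407192.50 | -765977.50
Σ | 44305.00 |  |  | 5842807.50 | 4234022.50
x_c = 5842807.50 / 44305.00 = 131.88 mm
y_c = 4234022.50 / 44305.00 = 95.57 mm

x_c = 131.88 mm, y_c = 95.57 mm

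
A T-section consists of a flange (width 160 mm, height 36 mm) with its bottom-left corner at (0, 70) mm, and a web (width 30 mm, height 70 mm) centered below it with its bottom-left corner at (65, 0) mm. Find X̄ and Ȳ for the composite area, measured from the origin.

X̄ = 80.00 mm, Ȳ = 73.84 mm

Part | A | x̄ᵢ | ȳᵢ | A·x̄ᵢ | A·ȳᵢ
web | 2100.00 | 80.00 | 35.00 | 168000.00 | 73500.00
flange | 5760.00 | 80.00 | 88.00 | 460800.00 | 506880.00
Σ | 7860.00 |  |  | 628800.00 | 580380.00
X̄ = 628800.00 / 7860.00 = 80.00 mm
Ȳ = 580380.00 / 7860.00 = 73.84 mm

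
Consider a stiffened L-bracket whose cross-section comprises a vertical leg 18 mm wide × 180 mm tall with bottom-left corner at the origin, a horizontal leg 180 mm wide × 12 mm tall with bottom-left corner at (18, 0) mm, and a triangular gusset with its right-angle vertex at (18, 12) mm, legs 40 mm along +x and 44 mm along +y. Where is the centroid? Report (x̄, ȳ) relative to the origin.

vertical leg: A = 18 × 180 = 3240.00, centroid at (9.00, 90.00).
horizontal leg: A = 180 × 12 = 2160.00, centroid at (108.00, 6.00).
gusset: A = ½·40·44 = 880.00, centroid at (31.33, 26.67).
ΣA = 6280.00 mm², ΣAx̄ = 290013.33 mm³, ΣAȳ = 328026.67 mm³.
x̄ = 290013.33/6280.00 = 46.18 mm; ȳ = 328026.67/6280.00 = 52.23 mm.

x̄ = 46.18 mm, ȳ = 52.23 mm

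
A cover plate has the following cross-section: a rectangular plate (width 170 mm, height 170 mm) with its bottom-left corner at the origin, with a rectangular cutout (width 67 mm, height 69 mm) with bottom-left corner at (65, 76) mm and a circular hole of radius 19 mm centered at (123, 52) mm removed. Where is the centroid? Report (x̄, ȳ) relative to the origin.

x̄ = 80.44 mm, ȳ = 81.52 mm

plate: A = 170 × 170 = 28900.00, centroid at (85.00, 85.00).
hole 1: A = −(67 × 69) = -4623.00, centroid at (98.50, 110.50).
hole 2: A = −π·19² = -1134.11, centroid at (123.00, 52.00).
ΣA = 23142.89 mm²
ΣAx̄ = (28900.00)(85.00) + (-4623.00)(98.50) + (-1134.11)(123.00) = 1861638.36 mm³
ΣAȳ = (28900.00)(85.00) + (-4623.00)(110.50) + (-1134.11)(52.00) = 1886684.52 mm³
x̄ = 1861638.36 / 23142.89 = 80.44 mm
ȳ = 1886684.52 / 23142.89 = 81.52 mm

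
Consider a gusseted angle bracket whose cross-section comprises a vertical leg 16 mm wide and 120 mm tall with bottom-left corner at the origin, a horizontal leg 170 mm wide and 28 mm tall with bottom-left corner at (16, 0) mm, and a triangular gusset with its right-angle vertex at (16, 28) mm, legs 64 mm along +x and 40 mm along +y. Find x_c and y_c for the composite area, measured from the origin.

x_c = 68.33 mm, y_c = 29.49 mm

vertical leg: A = 16 × 120 = 1920.00, centroid at (8.00, 60.00).
horizontal leg: A = 170 × 28 = 4760.00, centroid at (101.00, 14.00).
gusset: A = ½·64·40 = 1280.00, centroid at (37.33, 41.33).
ΣA = 7960.00 mm², ΣAx_c = 543906.67 mm³, ΣAy_c = 234746.67 mm³.
x_c = 543906.67/7960.00 = 68.33 mm; y_c = 234746.67/7960.00 = 29.49 mm.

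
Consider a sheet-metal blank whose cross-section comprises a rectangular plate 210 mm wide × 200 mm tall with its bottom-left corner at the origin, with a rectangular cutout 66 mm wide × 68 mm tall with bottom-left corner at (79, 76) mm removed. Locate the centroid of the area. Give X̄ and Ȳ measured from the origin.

plate: A = 210 × 200 = 42000.00, centroid at (105.00, 100.00).
hole: A = −(66 × 68) = -4488.00, centroid at (112.00, 110.00).
ΣA = 37512.00 mm²
ΣAX̄ = (42000.00)(105.00) + (-4488.00)(112.00) = 3907344.00 mm³
ΣAȲ = (42000.00)(100.00) + (-4488.00)(110.00) = 3706320.00 mm³
X̄ = 3907344.00 / 37512.00 = 104.16 mm
Ȳ = 3706320.00 / 37512.00 = 98.80 mm

X̄ = 104.16 mm, Ȳ = 98.80 mm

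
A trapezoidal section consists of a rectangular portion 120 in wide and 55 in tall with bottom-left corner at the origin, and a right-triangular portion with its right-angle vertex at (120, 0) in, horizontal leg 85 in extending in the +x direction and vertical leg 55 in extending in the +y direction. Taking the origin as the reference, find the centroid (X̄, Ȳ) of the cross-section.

rectangular portion: A = 120 × 55 = 6600.00, centroid at (60.00, 27.50).
triangular portion: A = ½·85·55 = 2337.50, centroid at (148.33, 18.33).
ΣA = 8937.50 in²
ΣAX̄ = (6600.00)(60.00) + (2337.50)(148.33) = 742729.17 in³
ΣAȲ = (6600.00)(27.50) + (2337.50)(18.33) = 224354.17 in³
X̄ = 742729.17 / 8937.50 = 83.10 in
Ȳ = 224354.17 / 8937.50 = 25.10 in

X̄ = 83.10 in, Ȳ = 25.10 in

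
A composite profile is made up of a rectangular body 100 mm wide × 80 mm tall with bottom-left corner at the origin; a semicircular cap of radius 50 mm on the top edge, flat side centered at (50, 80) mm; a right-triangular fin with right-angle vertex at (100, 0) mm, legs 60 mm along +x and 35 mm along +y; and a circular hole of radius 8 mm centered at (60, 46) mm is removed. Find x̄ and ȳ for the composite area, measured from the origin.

Part | A | x̄ᵢ | ȳᵢ | A·x̄ᵢ | A·ȳᵢ
rectangular body | 8000.00 | 50.00 | 40.00 | 400000.00 | 320000.00
semicircular top | 3926.99 | 50.00 | 101.22 | 196349.54 | 397492.60
triangular fin | 1050.00 | 120.00 | 11.67 | 126000.00 | 12250.00
hole | -201.06 | 60.00 | 46.00 | -12063.72 | -9248.85
Σ | 12775.93 |  |  | 710285.83 | 720493.75
x̄ = 710285.83 / 12775.93 = 55.60 mm
ȳ = 720493.75 / 12775.93 = 56.39 mm

x̄ = 55.60 mm, ȳ = 56.39 mm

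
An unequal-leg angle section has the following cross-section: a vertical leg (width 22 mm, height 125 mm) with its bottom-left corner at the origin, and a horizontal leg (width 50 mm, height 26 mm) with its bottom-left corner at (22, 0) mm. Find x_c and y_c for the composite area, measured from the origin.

vertical leg: A = 22 × 125 = 2750.00, centroid at (11.00, 62.50).
horizontal leg: A = 50 × 26 = 1300.00, centroid at (47.00, 13.00).
ΣA = 4050.00 mm²
ΣAx_c = (2750.00)(11.00) + (1300.00)(47.00) = 91350.00 mm³
ΣAy_c = (2750.00)(62.50) + (1300.00)(13.00) = 188775.00 mm³
x_c = 91350.00 / 4050.00 = 22.56 mm
y_c = 188775.00 / 4050.00 = 46.61 mm

x_c = 22.56 mm, y_c = 46.61 mm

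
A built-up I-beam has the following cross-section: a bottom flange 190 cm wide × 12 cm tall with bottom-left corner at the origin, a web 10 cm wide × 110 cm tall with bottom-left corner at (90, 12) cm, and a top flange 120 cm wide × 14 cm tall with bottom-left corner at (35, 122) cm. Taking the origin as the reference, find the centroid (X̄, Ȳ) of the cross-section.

Part | A | x̄ᵢ | ȳᵢ | A·x̄ᵢ | A·ȳᵢ
bottom flange | 2280.00 | 95.00 | 6.00 | 216600.00 | 13680.00
web | 1100.00 | 95.00 | 67.00 | 104500.00 | 73700.00
top flange | 1680.00 | 95.00 | 129.00 | 159600.00 | 216720.00
Σ | 5060.00 |  |  | 480700.00 | 304100.00
X̄ = 480700.00 / 5060.00 = 95.00 cm
Ȳ = 304100.00 / 5060.00 = 60.10 cm

X̄ = 95.00 cm, Ȳ = 60.10 cm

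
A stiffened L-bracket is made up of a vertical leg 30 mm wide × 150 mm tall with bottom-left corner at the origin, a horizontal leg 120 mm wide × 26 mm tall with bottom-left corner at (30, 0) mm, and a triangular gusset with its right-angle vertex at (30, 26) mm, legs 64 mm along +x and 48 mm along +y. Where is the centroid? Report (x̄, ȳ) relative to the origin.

vertical leg: A = 30 × 150 = 4500.00, centroid at (15.00, 75.00).
horizontal leg: A = 120 × 26 = 3120.00, centroid at (90.00, 13.00).
gusset: A = ½·64·48 = 1536.00, centroid at (51.33, 42.00).
ΣA = 9156.00 mm², ΣAx̄ = 427148.00 mm³, ΣAȳ = 442572.00 mm³.
x̄ = 427148.00/9156.00 = 46.65 mm; ȳ = 442572.00/9156.00 = 48.34 mm.

x̄ = 46.65 mm, ȳ = 48.34 mm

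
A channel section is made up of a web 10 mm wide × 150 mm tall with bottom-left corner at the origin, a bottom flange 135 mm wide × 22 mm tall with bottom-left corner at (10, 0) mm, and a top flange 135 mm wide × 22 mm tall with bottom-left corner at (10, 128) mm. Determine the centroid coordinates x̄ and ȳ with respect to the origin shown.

web: A = 10 × 150 = 1500.00, centroid at (5.00, 75.00).
bottom flange: A = 135 × 22 = 2970.00, centroid at (77.50, 11.00).
top flange: A = 135 × 22 = 2970.00, centroid at (77.50, 139.00).
ΣA = 7440.00 mm²
ΣAx̄ = (1500.00)(5.00) + (2970.00)(77.50) + (2970.00)(77.50) = 467850.00 mm³
ΣAȳ = (1500.00)(75.00) + (2970.00)(11.00) + (2970.00)(139.00) = 558000.00 mm³
x̄ = 467850.00 / 7440.00 = 62.88 mm
ȳ = 558000.00 / 7440.00 = 75.00 mm

x̄ = 62.88 mm, ȳ = 75.00 mm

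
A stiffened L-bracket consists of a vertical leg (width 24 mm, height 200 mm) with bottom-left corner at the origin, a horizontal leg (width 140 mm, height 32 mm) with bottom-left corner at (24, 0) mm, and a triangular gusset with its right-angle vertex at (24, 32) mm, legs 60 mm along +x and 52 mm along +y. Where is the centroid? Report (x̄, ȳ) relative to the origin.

x̄ = 50.49 mm, ȳ = 57.99 mm

vertical leg: A = 24 × 200 = 4800.00, centroid at (12.00, 100.00).
horizontal leg: A = 140 × 32 = 4480.00, centroid at (94.00, 16.00).
gusset: A = ½·60·52 = 1560.00, centroid at (44.00, 49.33).
ΣA = 10840.00 mm²
ΣAx̄ = (4800.00)(12.00) + (4480.00)(94.00) + (1560.00)(44.00) = 547360.00 mm³
ΣAȳ = (4800.00)(100.00) + (4480.00)(16.00) + (1560.00)(49.33) = 628640.00 mm³
x̄ = 547360.00 / 10840.00 = 50.49 mm
ȳ = 628640.00 / 10840.00 = 57.99 mm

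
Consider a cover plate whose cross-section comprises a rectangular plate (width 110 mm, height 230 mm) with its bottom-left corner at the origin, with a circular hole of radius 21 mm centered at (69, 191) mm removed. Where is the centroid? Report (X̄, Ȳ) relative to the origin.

plate: A = 110 × 230 = 25300.00, centroid at (55.00, 115.00).
hole: A = −π·21² = -1385.44, centroid at (69.00, 191.00).
ΣA = 23914.56 mm²
ΣAX̄ = (25300.00)(55.00) + (-1385.44)(69.00) = 1295904.48 mm³
ΣAȲ = (25300.00)(115.00) + (-1385.44)(191.00) = 2644880.51 mm³
X̄ = 1295904.48 / 23914.56 = 54.19 mm
Ȳ = 2644880.51 / 23914.56 = 110.60 mm

X̄ = 54.19 mm, Ȳ = 110.60 mm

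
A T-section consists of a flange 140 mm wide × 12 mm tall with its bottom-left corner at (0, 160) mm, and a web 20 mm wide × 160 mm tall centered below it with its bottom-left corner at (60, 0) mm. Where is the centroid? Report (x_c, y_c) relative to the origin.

x_c = 70.00 mm, y_c = 109.61 mm

Part | A | x̄ᵢ | ȳᵢ | A·x̄ᵢ | A·ȳᵢ
web | 3200.00 | 70.00 | 80.00 | 224000.00 | 256000.00
flange | 1680.00 | 70.00 | 166.00 | 117600.00 | 278880.00
Σ | 4880.00 |  |  | 341600.00 | 534880.00
x_c = 341600.00 / 4880.00 = 70.00 mm
y_c = 534880.00 / 4880.00 = 109.61 mm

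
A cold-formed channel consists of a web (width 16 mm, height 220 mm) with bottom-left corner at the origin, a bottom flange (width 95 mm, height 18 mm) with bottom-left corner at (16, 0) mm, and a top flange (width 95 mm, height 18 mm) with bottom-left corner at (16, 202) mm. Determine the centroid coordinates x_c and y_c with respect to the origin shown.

x_c = 35.35 mm, y_c = 110.00 mm

web: A = 16 × 220 = 3520.00, centroid at (8.00, 110.00).
bottom flange: A = 95 × 18 = 1710.00, centroid at (63.50, 9.00).
top flange: A = 95 × 18 = 1710.00, centroid at (63.50, 211.00).
ΣA = 6940.00 mm²
ΣAx_c = (3520.00)(8.00) + (1710.00)(63.50) + (1710.00)(63.50) = 245330.00 mm³
ΣAy_c = (3520.00)(110.00) + (1710.00)(9.00) + (1710.00)(211.00) = 763400.00 mm³
x_c = 245330.00 / 6940.00 = 35.35 mm
y_c = 763400.00 / 6940.00 = 110.00 mm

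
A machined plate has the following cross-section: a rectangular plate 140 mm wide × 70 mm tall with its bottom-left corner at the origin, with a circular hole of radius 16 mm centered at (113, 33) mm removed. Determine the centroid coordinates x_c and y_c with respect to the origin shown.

plate: A = 140 × 70 = 9800.00, centroid at (70.00, 35.00).
hole: A = −π·16² = -804.25, centroid at (113.00, 33.00).
ΣA = 8995.75 mm², ΣAx_c = 595120.01 mm³, ΣAy_c = 316459.83 mm³.
x_c = 595120.01/8995.75 = 66.16 mm; y_c = 316459.83/8995.75 = 35.18 mm.

x_c = 66.16 mm, y_c = 35.18 mm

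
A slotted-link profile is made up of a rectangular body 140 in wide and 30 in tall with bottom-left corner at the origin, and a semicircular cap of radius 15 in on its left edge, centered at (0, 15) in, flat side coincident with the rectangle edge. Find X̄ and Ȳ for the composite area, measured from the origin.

X̄ = 64.07 in, Ȳ = 15.00 in

Part | A | x̄ᵢ | ȳᵢ | A·x̄ᵢ | A·ȳᵢ
rectangular body | 4200.00 | 70.00 | 15.00 | 294000.00 | 63000.00
semicircular end | 353.43 | -6.37 | 15.00 | -2250.00 | 5301.44
Σ | 4553.43 |  |  | 291750.00 | 68301.44
X̄ = 291750.00 / 4553.43 = 64.07 in
Ȳ = 68301.44 / 4553.43 = 15.00 in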